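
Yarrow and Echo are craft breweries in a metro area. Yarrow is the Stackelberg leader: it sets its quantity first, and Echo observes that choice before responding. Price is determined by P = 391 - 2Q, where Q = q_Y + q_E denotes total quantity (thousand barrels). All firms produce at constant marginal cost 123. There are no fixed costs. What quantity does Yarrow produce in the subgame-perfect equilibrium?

The follower Echo best-responds to any q_Y: π_E = (391 - 2Q)q_E - 123q_E.
Setting the follower's marginal profit to zero, 268 - 2q_Y - 4q_E = 0, i.e. q_E = (268 - 2q_Y)/4.
The leader anticipates this reaction. Substituting into P = 391 - 2Q gives P = 257 - q_Y, so π_Y = (257 - q_Y)q_Y - 123q_Y.
Leader FOC: 134 - 2q_Y = 0, so q_Y = 67.
Then q_E = (268 - 2·67)/4 = 67/2.

67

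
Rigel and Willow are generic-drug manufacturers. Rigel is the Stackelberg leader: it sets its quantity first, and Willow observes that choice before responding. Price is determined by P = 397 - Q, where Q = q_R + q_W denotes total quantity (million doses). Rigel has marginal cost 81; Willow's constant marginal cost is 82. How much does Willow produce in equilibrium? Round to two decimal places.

Solve by backward induction. Given q_R, the follower Willow maximises π_W = (397 - q_R - q_W)q_W - 82q_W.
Setting the follower's marginal profit to zero, 315 - q_R - 2q_W = 0, i.e. q_W = (315 - q_R)/2.
The leader anticipates this reaction. Substituting into P = 397 - Q gives P = 479/2 - (1/2)q_R, so π_R = (479/2 - (1/2)q_R)q_R - 81q_R.
Leader FOC: 317/2 - q_R = 0, so q_R = 317/2.
Then q_W = (315 - 317/2)/2 = 313/4.

78.25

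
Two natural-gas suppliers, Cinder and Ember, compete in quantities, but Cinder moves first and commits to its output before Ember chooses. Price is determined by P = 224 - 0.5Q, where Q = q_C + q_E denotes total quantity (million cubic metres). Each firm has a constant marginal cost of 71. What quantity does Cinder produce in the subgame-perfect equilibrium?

The follower Ember best-responds to any q_C: π_E = (224 - 0.5Q)q_E - 71q_E.
Setting the follower's marginal profit to zero, 153 - (1/2)q_C - q_E = 0, i.e. q_E = (153 - (1/2)q_C).
Cinder substitutes q_E(q_C) into its own profit: π_C = q_C(224 - (1/2)q_C - (153 - (1/2)q_C)/2) - 71q_C = (295/2 - (1/4)q_C)q_C - 71q_C.
Leader FOC: 153/2 - (1/2)q_C = 0, so q_C = 153.
Then q_E = (153 - (1/2)·153) = 153/2.

153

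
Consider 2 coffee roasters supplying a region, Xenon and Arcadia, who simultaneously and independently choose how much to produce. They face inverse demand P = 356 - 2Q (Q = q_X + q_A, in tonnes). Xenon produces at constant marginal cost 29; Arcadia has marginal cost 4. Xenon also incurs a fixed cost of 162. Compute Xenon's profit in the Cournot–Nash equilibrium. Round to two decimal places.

Xenon's profit: π_X = (356 - 2Q)q_X - (29q_X). Setting ∂π_X/∂q_X = 0: 327 - 4q_X - 2(q_A) = 0.
Arcadia's first-order condition: 352 - 4q_A - 2(q_X) = 0.
Best responses: q_X = (327 - 2q_A)/4, q_A = (352 - 2q_X)/4.
Substituting one into the other gives q_X = 151/3 and q_A = 377/6.
Price P = 356 - 2·(679/6) = 389/3.
Xenon's profit: (389/3 - 29)·(151/3) - 162 = 4904.8889.

4904.89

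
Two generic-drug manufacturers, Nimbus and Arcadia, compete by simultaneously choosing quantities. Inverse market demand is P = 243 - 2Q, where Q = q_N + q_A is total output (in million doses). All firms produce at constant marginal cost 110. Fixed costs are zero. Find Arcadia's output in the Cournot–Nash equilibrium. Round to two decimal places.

A representative firm's profit is π_i = q_i(243 - 2Q) - 110q_i.
Setting ∂π_i/∂q_i = 0 with rivals' quantities fixed: 133 - 4q_i - 2q_j = 0.
With identical firms every q_j equals q_i, so q_j = q_i and 133 = 6q_i, giving q_i = 133/6.

22.17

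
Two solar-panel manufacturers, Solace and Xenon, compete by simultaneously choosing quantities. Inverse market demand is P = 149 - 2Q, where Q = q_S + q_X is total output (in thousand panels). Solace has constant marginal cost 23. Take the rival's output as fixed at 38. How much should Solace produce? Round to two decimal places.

With the rival's output fixed at 38, Solace's profit is π_S = (149 - 2·38 - 2q_S)q_S - (23q_S) = (73 - 2q_S)q_S - (23q_S).
∂π_S/∂q_S = 50 - 4q_S = 0, so q_S = 25/2.

12.50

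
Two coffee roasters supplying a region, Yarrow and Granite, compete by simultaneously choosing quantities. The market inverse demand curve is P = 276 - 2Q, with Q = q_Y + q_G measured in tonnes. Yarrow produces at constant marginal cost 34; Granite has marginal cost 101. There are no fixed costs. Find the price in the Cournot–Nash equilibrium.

137

Yarrow's profit: π_Y = (276 - 2Q)q_Y - (34q_Y). Setting ∂π_Y/∂q_Y = 0: 242 - 4q_Y - 2(q_G) = 0.
Granite's profit: π_G = (276 - 2Q)q_G - (101q_G). Setting ∂π_G/∂q_G = 0: 175 - 4q_G - 2(q_Y) = 0.
So q_Y = (242 - 2q_G)/4 and q_G = (175 - 2q_Y)/4.
Solving the pair: q_Y = 103/2, q_G = 18.
Total output Q = 139/2, so price P = 276 - 2·(139/2) = 137.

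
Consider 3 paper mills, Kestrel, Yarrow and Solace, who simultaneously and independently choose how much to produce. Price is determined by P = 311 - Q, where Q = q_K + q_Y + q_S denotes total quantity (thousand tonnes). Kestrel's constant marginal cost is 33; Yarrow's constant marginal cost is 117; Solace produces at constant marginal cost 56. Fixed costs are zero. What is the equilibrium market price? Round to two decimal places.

129.25

Kestrel's profit: π_K = (311 - Q)q_K - (33q_K). Setting ∂π_K/∂q_K = 0: 278 - 2q_K - (q_Y + q_S) = 0.
Yarrow's first-order condition: 194 - 2q_Y - (q_K + q_S) = 0.
Solace's profit: π_S = (311 - Q)q_S - (56q_S). Setting ∂π_S/∂q_S = 0: 255 - 2q_S - (q_K + q_Y) = 0.
Summing all 3 equations gives 727 − 4Q = 0, hence Q = 727/4.
Back-substituting: q_K = (278 − 727/4) = 385/4, q_Y = (194 − 727/4) = 49/4, q_S = (255 − 727/4) = 293/4.
Total output Q = 727/4, so price P = 311 - 727/4 = 517/4.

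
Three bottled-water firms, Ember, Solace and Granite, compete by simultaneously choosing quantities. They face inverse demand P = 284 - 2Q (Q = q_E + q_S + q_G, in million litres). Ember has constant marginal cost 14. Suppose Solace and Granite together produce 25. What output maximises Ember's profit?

With rivals' combined output fixed at 25, Ember's profit is π_E = (284 - 2·25 - 2q_E)q_E - (14q_E) = (234 - 2q_E)q_E - (14q_E).
∂π_E/∂q_E = 220 - 4q_E = 0, so q_E = 55.

55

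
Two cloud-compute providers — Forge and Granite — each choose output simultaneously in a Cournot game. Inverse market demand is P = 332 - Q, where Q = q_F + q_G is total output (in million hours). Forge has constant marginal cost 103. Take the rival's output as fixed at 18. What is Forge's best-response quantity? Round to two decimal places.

105.50

With the rival's output fixed at 18, Forge's profit is π_F = (332 - 18 - q_F)q_F - (103q_F) = (314 - q_F)q_F - (103q_F).
∂π_F/∂q_F = 211 - 2q_F = 0, so q_F = 211/2.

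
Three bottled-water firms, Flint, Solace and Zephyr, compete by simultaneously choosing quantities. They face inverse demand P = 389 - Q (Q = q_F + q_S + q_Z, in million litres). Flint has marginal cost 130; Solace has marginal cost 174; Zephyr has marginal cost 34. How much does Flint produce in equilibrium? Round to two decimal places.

51.75

Flint's profit: π_F = (389 - Q)q_F - (130q_F). Setting ∂π_F/∂q_F = 0: 259 - 2q_F - (q_S + q_Z) = 0.
Solace's first-order condition: 215 - 2q_S - (q_F + q_Z) = 0.
Zephyr's first-order condition: 355 - 2q_Z - (q_F + q_S) = 0.
Adding the 3 conditions: 829 − 2Q − 2Q = 0, i.e. Q = 829/4.
Back-substituting: q_F = (259 − 829/4) = 207/4, q_S = (215 − 829/4) = 31/4, q_Z = (355 − 829/4) = 591/4.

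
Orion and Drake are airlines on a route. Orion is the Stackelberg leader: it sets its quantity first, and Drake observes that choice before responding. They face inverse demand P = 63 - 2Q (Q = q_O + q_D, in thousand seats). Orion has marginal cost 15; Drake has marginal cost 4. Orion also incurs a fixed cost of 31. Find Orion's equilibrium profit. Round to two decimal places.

54.56

The follower Drake best-responds to any q_O: π_D = (63 - 2Q)q_D - 4q_D.
Setting the follower's marginal profit to zero, 59 - 2q_O - 4q_D = 0, i.e. q_D = (59 - 2q_O)/4.
Orion substitutes q_D(q_O) into its own profit: π_O = q_O(63 - 2q_O - (59 - 2q_O)/2) - 15q_O = (67/2 - q_O)q_O - 15q_O.
Maximising: ∂π_O/∂q_O = 37/2 - 2q_O = 0, giving q_O = 37/4.
Then q_D = (59 - 2·(37/4))/4 = 81/8.
Price P = 63 - 2·(155/8) = 97/4.
Orion's profit: (97/4 - 15)·(37/4) - 31 = 873/16.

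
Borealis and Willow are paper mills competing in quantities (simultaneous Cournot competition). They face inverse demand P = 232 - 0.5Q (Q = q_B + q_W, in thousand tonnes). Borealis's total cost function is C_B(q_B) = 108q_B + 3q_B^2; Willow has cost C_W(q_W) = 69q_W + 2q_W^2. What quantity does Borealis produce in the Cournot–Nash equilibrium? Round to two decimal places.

15.50

Borealis's profit: π_B = (232 - 0.5Q)q_B - (108q_B + 3q_B²). Setting ∂π_B/∂q_B = 0: 124 - 7q_B - (1/2)(q_W) = 0.
Willow's first-order condition: 163 - 5q_W - (1/2)(q_B) = 0.
Best responses: q_B = (124 - (1/2)q_W)/7, q_W = (163 - (1/2)q_B)/5.
Substituting one into the other gives q_B = 15.4964 and q_W = 31.0504.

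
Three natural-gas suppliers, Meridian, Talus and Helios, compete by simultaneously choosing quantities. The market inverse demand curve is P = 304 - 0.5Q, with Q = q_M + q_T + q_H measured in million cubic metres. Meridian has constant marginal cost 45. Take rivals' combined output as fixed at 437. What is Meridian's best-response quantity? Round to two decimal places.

With rivals' combined output fixed at 437, Meridian's profit is π_M = (304 - (1/2)·437 - (1/2)q_M)q_M - (45q_M) = (171/2 - (1/2)q_M)q_M - (45q_M).
∂π_M/∂q_M = 81/2 - q_M = 0, so q_M = 81/2.

40.50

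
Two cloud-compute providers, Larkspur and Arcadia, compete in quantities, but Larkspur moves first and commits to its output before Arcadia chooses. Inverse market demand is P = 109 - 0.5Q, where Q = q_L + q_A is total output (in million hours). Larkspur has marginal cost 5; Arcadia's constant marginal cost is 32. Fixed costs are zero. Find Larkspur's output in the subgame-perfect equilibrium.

Solve by backward induction. Given q_L, the follower Arcadia maximises π_A = (109 - (1/2)q_L - (1/2)q_A)q_A - 32q_A.
Follower FOC: 77 - (1/2)q_L - q_A = 0, so q_A(q_L) = (77 - (1/2)q_L).
The leader anticipates this reaction. Substituting into P = 109 - 0.5Q gives P = 141/2 - (1/4)q_L, so π_L = (141/2 - (1/4)q_L)q_L - 5q_L.
Leader FOC: 131/2 - (1/2)q_L = 0, so q_L = 131.
Then q_A = (77 - (1/2)·131) = 23/2.

131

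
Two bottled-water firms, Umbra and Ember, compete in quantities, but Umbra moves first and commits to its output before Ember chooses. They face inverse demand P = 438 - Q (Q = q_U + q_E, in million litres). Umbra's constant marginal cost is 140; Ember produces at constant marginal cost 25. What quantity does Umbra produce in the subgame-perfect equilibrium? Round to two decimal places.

91.50

The follower Ember best-responds to any q_U: π_E = (438 - Q)q_E - 25q_E.
Setting the follower's marginal profit to zero, 413 - q_U - 2q_E = 0, i.e. q_E = (413 - q_U)/2.
The leader anticipates this reaction. Substituting into P = 438 - Q gives P = 463/2 - (1/2)q_U, so π_U = (463/2 - (1/2)q_U)q_U - 140q_U.
Leader FOC: 183/2 - q_U = 0, so q_U = 183/2.
Then q_E = (413 - 183/2)/2 = 643/4.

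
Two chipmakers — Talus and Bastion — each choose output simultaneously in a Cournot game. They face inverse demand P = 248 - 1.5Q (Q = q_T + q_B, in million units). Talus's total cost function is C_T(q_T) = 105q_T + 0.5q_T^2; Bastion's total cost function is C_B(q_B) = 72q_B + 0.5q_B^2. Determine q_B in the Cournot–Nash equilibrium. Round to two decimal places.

35.60

Talus's profit: π_T = (248 - 1.5Q)q_T - (105q_T + (1/2)q_T²). Setting ∂π_T/∂q_T = 0: 143 - 4q_T - (3/2)(q_B) = 0.
Bastion's profit: π_B = (248 - 1.5Q)q_B - (72q_B + (1/2)q_B²). Setting ∂π_B/∂q_B = 0: 176 - 4q_B - (3/2)(q_T) = 0.
Rearranging gives the reaction functions q_T = (143 - (3/2)q_B)/4 and q_B = (176 - (3/2)q_T)/4.
Substituting one into the other gives q_T = 112/5 and q_B = 178/5.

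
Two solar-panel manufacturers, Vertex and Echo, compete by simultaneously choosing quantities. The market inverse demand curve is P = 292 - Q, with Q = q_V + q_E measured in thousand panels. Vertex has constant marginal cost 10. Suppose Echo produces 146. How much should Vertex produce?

68

With the rival's output fixed at 146, Vertex's profit is π_V = (292 - 146 - q_V)q_V - (10q_V) = (146 - q_V)q_V - (10q_V).
∂π_V/∂q_V = 136 - 2q_V = 0, so q_V = 68.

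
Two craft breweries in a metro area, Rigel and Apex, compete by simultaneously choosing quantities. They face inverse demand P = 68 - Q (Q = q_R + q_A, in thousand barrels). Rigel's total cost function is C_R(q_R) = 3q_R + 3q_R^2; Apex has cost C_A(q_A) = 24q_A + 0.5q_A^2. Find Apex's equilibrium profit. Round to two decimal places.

Rigel's profit: π_R = (68 - Q)q_R - (3q_R + 3q_R²). Setting ∂π_R/∂q_R = 0: 65 - 8q_R - (q_A) = 0.
Apex's profit: π_A = (68 - Q)q_A - (24q_A + (1/2)q_A²). Setting ∂π_A/∂q_A = 0: 44 - 3q_A - (q_R) = 0.
Best responses: q_R = (65 - q_A)/8, q_A = (44 - q_R)/3.
Solving the pair: q_R = 151/23, q_A = 287/23.
Price P = 68 - 438/23 = 1126/23.
Apex's profit: (1126/23)·(287/23) - 24·(287/23) - (1/2)(287/23)² = 233.5605.

233.56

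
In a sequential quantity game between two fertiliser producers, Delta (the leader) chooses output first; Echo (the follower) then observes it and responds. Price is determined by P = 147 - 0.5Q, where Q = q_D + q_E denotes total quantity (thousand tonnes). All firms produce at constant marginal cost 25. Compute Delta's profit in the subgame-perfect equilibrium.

The follower Echo best-responds to any q_D: π_E = (147 - 0.5Q)q_E - 25q_E.
∂π_E/∂q_E = 122 - (1/2)q_D - q_E = 0 gives the reaction function q_E = (122 - (1/2)q_D).
The leader anticipates this reaction. Substituting into P = 147 - 0.5Q gives P = 86 - (1/4)q_D, so π_D = (86 - (1/4)q_D)q_D - 25q_D.
Leader FOC: 61 - (1/2)q_D = 0, so q_D = 122.
Then q_E = (122 - (1/2)·122) = 61.
Price P = 147 - (1/2)·183 = 111/2.
Delta's profit: (111/2 - 25)·122 = 3721.

3721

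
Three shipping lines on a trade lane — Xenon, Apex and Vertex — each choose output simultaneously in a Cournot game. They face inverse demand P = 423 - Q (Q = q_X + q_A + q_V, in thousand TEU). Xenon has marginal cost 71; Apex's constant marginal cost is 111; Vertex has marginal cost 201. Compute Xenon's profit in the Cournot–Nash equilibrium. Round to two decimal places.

Xenon's profit: π_X = (423 - Q)q_X - (71q_X). Setting ∂π_X/∂q_X = 0: 352 - 2q_X - (q_A + q_V) = 0.
Apex's first-order condition: 312 - 2q_A - (q_X + q_V) = 0.
Vertex's first-order condition: 222 - 2q_V - (q_X + q_A) = 0.
Adding the 3 first-order conditions: 886 − 4Q = 0, so Q = 443/2.
Back-substituting: q_X = (352 − 443/2) = 261/2, q_A = (312 − 443/2) = 181/2, q_V = (222 − 443/2) = 1/2.
Price P = 423 - 443/2 = 403/2.
Xenon's profit: (403/2 - 71)·(261/2) = 17030.2500.

17030.25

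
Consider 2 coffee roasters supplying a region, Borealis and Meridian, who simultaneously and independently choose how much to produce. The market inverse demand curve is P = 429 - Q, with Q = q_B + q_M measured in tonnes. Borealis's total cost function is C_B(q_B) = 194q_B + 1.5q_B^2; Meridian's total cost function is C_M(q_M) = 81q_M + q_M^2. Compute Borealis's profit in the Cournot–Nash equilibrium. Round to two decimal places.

Borealis's profit: π_B = (429 - Q)q_B - (194q_B + (3/2)q_B²). Setting ∂π_B/∂q_B = 0: 235 - 5q_B - (q_M) = 0.
Meridian's first-order condition: 348 - 4q_M - (q_B) = 0.
So q_B = (235 - q_M)/5 and q_M = (348 - q_B)/4.
Substituting one into the other gives q_B = 592/19 and q_M = 1505/19.
Price P = 429 - 110.3684 = 318.6316.
Borealis's profit: 318.6316·(592/19) - 194·(592/19) - (3/2)(592/19)² = 2427.0360.

2427.04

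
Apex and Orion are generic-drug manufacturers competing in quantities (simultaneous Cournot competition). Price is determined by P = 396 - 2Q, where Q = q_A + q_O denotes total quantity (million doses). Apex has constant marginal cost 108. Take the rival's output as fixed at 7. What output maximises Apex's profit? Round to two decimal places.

With the rival's output fixed at 7, Apex's profit is π_A = (396 - 2·7 - 2q_A)q_A - (108q_A) = (382 - 2q_A)q_A - (108q_A).
∂π_A/∂q_A = 274 - 4q_A = 0, so q_A = 137/2.

68.50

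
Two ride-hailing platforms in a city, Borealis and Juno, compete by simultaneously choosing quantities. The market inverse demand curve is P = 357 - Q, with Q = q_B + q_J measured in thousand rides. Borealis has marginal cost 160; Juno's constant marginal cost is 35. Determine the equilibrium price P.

Borealis's profit: π_B = (357 - Q)q_B - (160q_B). Setting ∂π_B/∂q_B = 0: 197 - 2q_B - (q_J) = 0.
Juno's first-order condition: 322 - 2q_J - (q_B) = 0.
Rearranging gives the reaction functions q_B = (197 - q_J)/2 and q_J = (322 - q_B)/2.
Substituting one into the other gives q_B = 24 and q_J = 149.
Total output Q = 173, so price P = 357 - 173 = 184.

184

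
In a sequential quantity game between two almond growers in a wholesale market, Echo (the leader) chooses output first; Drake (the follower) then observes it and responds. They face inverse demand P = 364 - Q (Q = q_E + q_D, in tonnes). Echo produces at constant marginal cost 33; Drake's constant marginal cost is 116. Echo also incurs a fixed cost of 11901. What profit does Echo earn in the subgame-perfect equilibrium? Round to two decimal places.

9523.50

Solve by backward induction. Given q_E, the follower Drake maximises π_D = (364 - q_E - q_D)q_D - 116q_D.
∂π_D/∂q_D = 248 - q_E - 2q_D = 0 gives the reaction function q_D = (248 - q_E)/2.
Echo substitutes q_D(q_E) into its own profit: π_E = q_E(364 - q_E - (248 - q_E)/2) - 33q_E = (240 - (1/2)q_E)q_E - 33q_E.
Maximising: ∂π_E/∂q_E = 207 - q_E = 0, giving q_E = 207.
Then q_D = (248 - 207)/2 = 41/2.
Price P = 364 - 455/2 = 273/2.
Echo's profit: (273/2 - 33)·207 - 11901 = 9523.5000.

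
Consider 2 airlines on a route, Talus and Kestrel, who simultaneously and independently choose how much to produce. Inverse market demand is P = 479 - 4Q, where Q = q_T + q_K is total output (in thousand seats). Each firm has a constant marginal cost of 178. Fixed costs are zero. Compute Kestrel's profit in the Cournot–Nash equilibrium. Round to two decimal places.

Each firm earns π_i = (479 - 4Q)q_i - 178q_i.
Setting ∂π_i/∂q_i = 0 with rivals' quantities fixed: 301 - 8q_i - 4q_j = 0.
With identical firms every q_j equals q_i, so q_j = q_i and 301 = 12q_i, giving q_i = 301/12.
Price P = 479 - 4·(301/6) = 835/3.
Kestrel's profit: (835/3 - 178)·(301/12) = 2516.6944.

2516.69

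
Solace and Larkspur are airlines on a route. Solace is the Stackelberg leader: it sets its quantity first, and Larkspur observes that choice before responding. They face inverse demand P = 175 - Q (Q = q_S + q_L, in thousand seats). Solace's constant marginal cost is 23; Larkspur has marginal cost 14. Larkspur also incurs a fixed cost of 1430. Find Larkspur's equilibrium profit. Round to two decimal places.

572.56

Solve by backward induction. Given q_S, the follower Larkspur maximises π_L = (175 - q_S - q_L)q_L - 14q_L.
Follower FOC: 161 - q_S - 2q_L = 0, so q_L(q_S) = (161 - q_S)/2.
Solace substitutes q_L(q_S) into its own profit: π_S = q_S(175 - q_S - (161 - q_S)/2) - 23q_S = (189/2 - (1/2)q_S)q_S - 23q_S.
The leader's first-order condition 143/2 - q_S = 0 yields q_S = 143/2.
Then q_L = (161 - 143/2)/2 = 179/4.
Price P = 175 - 465/4 = 235/4.
Larkspur's profit: (235/4 - 14)·(179/4) - 1430 = 572.5625.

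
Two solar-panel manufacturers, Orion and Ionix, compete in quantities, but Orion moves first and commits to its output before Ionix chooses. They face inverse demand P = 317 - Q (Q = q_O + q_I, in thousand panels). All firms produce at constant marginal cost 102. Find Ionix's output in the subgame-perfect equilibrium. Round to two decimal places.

53.75

Solve by backward induction. Given q_O, the follower Ionix maximises π_I = (317 - q_O - q_I)q_I - 102q_I.
∂π_I/∂q_I = 215 - q_O - 2q_I = 0 gives the reaction function q_I = (215 - q_O)/2.
Orion substitutes q_I(q_O) into its own profit: π_O = q_O(317 - q_O - (215 - q_O)/2) - 102q_O = (419/2 - (1/2)q_O)q_O - 102q_O.
Leader FOC: 215/2 - q_O = 0, so q_O = 215/2.
Then q_I = (215 - 215/2)/2 = 215/4.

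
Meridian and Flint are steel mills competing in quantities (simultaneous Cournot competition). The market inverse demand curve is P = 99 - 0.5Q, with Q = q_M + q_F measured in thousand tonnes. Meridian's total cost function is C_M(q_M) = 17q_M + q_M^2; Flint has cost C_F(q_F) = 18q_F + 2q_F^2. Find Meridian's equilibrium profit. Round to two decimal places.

Meridian's profit: π_M = (99 - 0.5Q)q_M - (17q_M + q_M²). Setting ∂π_M/∂q_M = 0: 82 - 3q_M - (1/2)(q_F) = 0.
Flint's profit: π_F = (99 - 0.5Q)q_F - (18q_F + 2q_F²). Setting ∂π_F/∂q_F = 0: 81 - 5q_F - (1/2)(q_M) = 0.
So q_M = (82 - (1/2)q_F)/3 and q_F = (81 - (1/2)q_M)/5.
Solving the pair: q_M = 1478/59, q_F = 808/59.
Price P = 99 - (1/2)·38.7458 = 79.6271.
Meridian's profit: 79.6271·(1478/59) - 17·(1478/59) - (1478/59)² = 941.3174.

941.32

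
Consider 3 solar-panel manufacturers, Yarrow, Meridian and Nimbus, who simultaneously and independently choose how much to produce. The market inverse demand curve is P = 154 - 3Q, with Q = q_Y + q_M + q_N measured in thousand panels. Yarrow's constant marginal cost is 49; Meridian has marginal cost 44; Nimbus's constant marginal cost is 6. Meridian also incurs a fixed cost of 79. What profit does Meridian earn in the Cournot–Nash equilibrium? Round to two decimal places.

Yarrow's profit: π_Y = (154 - 3Q)q_Y - (49q_Y). Setting ∂π_Y/∂q_Y = 0: 105 - 6q_Y - 3(q_M + q_N) = 0.
Meridian's first-order condition: 110 - 6q_M - 3(q_Y + q_N) = 0.
Nimbus's profit: π_N = (154 - 3Q)q_N - (6q_N). Setting ∂π_N/∂q_N = 0: 148 - 6q_N - 3(q_Y + q_M) = 0.
Adding the 3 conditions: 363 − 6Q − 6Q = 0, i.e. Q = 121/4.
Back-substituting: q_Y = (105 − 363/4)/3 = 19/4, q_M = (110 − 363/4)/3 = 77/12, q_N = (148 − 363/4)/3 = 229/12.
Price P = 154 - 3·(121/4) = 253/4.
Meridian's profit: (253/4 - 44)·(77/12) - 79 = 44.5208.

44.52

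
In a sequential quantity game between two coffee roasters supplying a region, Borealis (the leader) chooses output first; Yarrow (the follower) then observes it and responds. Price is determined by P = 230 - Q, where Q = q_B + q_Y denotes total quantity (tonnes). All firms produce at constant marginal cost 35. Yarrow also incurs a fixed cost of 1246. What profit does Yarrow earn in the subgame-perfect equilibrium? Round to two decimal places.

1130.56

The follower Yarrow best-responds to any q_B: π_Y = (230 - Q)q_Y - 35q_Y.
Follower FOC: 195 - q_B - 2q_Y = 0, so q_Y(q_B) = (195 - q_B)/2.
The leader anticipates this reaction. Substituting into P = 230 - Q gives P = 265/2 - (1/2)q_B, so π_B = (265/2 - (1/2)q_B)q_B - 35q_B.
Leader FOC: 195/2 - q_B = 0, so q_B = 195/2.
Then q_Y = (195 - 195/2)/2 = 195/4.
Price P = 230 - 585/4 = 335/4.
Yarrow's profit: (335/4 - 35)·(195/4) - 1246 = 1130.5625.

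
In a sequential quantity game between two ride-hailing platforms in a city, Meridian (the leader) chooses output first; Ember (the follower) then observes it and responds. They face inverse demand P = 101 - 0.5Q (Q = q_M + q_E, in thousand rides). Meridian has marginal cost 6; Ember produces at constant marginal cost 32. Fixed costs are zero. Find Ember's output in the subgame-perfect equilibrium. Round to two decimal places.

The follower Ember best-responds to any q_M: π_E = (101 - 0.5Q)q_E - 32q_E.
Follower FOC: 69 - (1/2)q_M - q_E = 0, so q_E(q_M) = (69 - (1/2)q_M).
Meridian substitutes q_E(q_M) into its own profit: π_M = q_M(101 - (1/2)q_M - (69 - (1/2)q_M)/2) - 6q_M = (133/2 - (1/4)q_M)q_M - 6q_M.
The leader's first-order condition 121/2 - (1/2)q_M = 0 yields q_M = 121.
Then q_E = (69 - (1/2)·121) = 17/2.

8.50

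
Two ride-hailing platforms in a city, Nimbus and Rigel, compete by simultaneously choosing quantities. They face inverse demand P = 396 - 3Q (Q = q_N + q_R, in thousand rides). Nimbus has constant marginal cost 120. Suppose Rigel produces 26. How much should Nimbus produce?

33

With the rival's output fixed at 26, Nimbus's profit is π_N = (396 - 3·26 - 3q_N)q_N - (120q_N) = (318 - 3q_N)q_N - (120q_N).
∂π_N/∂q_N = 198 - 6q_N = 0, so q_N = 33.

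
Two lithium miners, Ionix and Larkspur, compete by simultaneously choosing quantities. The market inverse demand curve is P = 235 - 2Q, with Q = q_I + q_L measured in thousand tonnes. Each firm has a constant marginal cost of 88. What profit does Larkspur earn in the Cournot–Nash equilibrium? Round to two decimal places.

1200.50

Each firm earns π_i = (235 - 2Q)q_i - 88q_i.
Setting ∂π_i/∂q_i = 0 with rivals' quantities fixed: 147 - 4q_i - 2q_j = 0.
By symmetry each firm produces the same amount; substituting q_j = q_i yields q_i = 147/6 = 49/2.
Price P = 235 - 2·49 = 137.
Larkspur's profit: (137 - 88)·(49/2) = 1200.5000.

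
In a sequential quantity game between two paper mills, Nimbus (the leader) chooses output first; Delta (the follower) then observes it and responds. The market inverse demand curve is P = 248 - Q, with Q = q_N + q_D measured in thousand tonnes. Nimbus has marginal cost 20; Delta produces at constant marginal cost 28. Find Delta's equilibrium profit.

2601

The follower Delta best-responds to any q_N: π_D = (248 - Q)q_D - 28q_D.
∂π_D/∂q_D = 220 - q_N - 2q_D = 0 gives the reaction function q_D = (220 - q_N)/2.
Nimbus substitutes q_D(q_N) into its own profit: π_N = q_N(248 - q_N - (220 - q_N)/2) - 20q_N = (138 - (1/2)q_N)q_N - 20q_N.
Leader FOC: 118 - q_N = 0, so q_N = 118.
Then q_D = (220 - 118)/2 = 51.
Price P = 248 - 169 = 79.
Delta's profit: (79 - 28)·51 = 2601.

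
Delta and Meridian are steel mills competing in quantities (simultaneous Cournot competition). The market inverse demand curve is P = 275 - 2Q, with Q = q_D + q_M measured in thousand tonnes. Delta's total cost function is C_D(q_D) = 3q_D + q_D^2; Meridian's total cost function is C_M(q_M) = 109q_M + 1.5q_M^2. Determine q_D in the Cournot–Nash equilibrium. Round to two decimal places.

41.37

Delta's profit: π_D = (275 - 2Q)q_D - (3q_D + q_D²). Setting ∂π_D/∂q_D = 0: 272 - 6q_D - 2(q_M) = 0.
Meridian's profit: π_M = (275 - 2Q)q_M - (109q_M + (3/2)q_M²). Setting ∂π_M/∂q_M = 0: 166 - 7q_M - 2(q_D) = 0.
Rearranging gives the reaction functions q_D = (272 - 2q_M)/6 and q_M = (166 - 2q_D)/7.
Solving the pair: q_D = 786/19, q_M = 226/19.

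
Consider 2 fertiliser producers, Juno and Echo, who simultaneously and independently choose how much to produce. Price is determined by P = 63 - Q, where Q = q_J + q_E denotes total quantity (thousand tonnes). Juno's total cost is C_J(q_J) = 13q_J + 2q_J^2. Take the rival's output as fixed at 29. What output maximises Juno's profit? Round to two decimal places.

With the rival's output fixed at 29, Juno's profit is π_J = (63 - 29 - q_J)q_J - (13q_J + 2q_J²) = (34 - q_J)q_J - (13q_J + 2q_J²).
∂π_J/∂q_J = 21 - 6q_J = 0, so q_J = 7/2.

3.50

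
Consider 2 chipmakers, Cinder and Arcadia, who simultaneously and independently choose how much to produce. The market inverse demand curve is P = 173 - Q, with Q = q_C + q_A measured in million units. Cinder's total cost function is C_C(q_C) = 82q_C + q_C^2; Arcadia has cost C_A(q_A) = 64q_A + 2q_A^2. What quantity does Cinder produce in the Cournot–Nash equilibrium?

Cinder's profit: π_C = (173 - Q)q_C - (82q_C + q_C²). Setting ∂π_C/∂q_C = 0: 91 - 4q_C - (q_A) = 0.
Arcadia's first-order condition: 109 - 6q_A - (q_C) = 0.
So q_C = (91 - q_A)/4 and q_A = (109 - q_C)/6.
Substituting one into the other gives q_C = 19 and q_A = 15.

19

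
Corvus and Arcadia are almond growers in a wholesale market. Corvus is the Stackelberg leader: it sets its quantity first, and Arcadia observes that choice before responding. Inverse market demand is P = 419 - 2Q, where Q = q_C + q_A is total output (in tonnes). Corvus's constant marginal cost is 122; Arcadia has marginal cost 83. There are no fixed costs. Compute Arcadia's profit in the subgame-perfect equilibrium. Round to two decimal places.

5356.13

The follower Arcadia best-responds to any q_C: π_A = (419 - 2Q)q_A - 83q_A.
Setting the follower's marginal profit to zero, 336 - 2q_C - 4q_A = 0, i.e. q_A = (336 - 2q_C)/4.
The leader anticipates this reaction. Substituting into P = 419 - 2Q gives P = 251 - q_C, so π_C = (251 - q_C)q_C - 122q_C.
The leader's first-order condition 129 - 2q_C = 0 yields q_C = 129/2.
Then q_A = (336 - 2·(129/2))/4 = 207/4.
Price P = 419 - 2·(465/4) = 373/2.
Arcadia's profit: (373/2 - 83)·(207/4) = 5356.1250.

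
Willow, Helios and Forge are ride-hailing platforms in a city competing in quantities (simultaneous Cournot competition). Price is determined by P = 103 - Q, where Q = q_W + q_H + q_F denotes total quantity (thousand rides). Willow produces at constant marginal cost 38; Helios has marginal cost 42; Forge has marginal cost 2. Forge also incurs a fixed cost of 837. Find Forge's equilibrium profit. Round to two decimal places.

1121.06

Willow's profit: π_W = (103 - Q)q_W - (38q_W). Setting ∂π_W/∂q_W = 0: 65 - 2q_W - (q_H + q_F) = 0.
Helios's profit: π_H = (103 - Q)q_H - (42q_H). Setting ∂π_H/∂q_H = 0: 61 - 2q_H - (q_W + q_F) = 0.
Forge's first-order condition: 101 - 2q_F - (q_W + q_H) = 0.
Summing all 3 equations gives 227 − 4Q = 0, hence Q = 227/4.
Back-substituting: q_W = (65 − 227/4) = 33/4, q_H = (61 − 227/4) = 17/4, q_F = (101 − 227/4) = 177/4.
Price P = 103 - 227/4 = 185/4.
Forge's profit: (185/4 - 2)·(177/4) - 837 = 1121.0625.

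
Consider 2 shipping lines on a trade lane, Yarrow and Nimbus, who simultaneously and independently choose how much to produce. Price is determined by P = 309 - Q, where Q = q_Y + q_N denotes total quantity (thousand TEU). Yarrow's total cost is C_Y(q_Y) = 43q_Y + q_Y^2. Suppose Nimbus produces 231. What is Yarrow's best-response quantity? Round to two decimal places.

8.75

With the rival's output fixed at 231, Yarrow's profit is π_Y = (309 - 231 - q_Y)q_Y - (43q_Y + q_Y²) = (78 - q_Y)q_Y - (43q_Y + q_Y²).
∂π_Y/∂q_Y = 35 - 4q_Y = 0, so q_Y = 35/4.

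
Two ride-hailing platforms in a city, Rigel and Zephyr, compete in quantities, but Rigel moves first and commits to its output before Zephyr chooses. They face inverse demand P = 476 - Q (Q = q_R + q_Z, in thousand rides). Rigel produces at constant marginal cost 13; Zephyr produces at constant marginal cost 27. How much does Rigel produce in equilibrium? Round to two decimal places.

238.50

Solve by backward induction. Given q_R, the follower Zephyr maximises π_Z = (476 - q_R - q_Z)q_Z - 27q_Z.
∂π_Z/∂q_Z = 449 - q_R - 2q_Z = 0 gives the reaction function q_Z = (449 - q_R)/2.
Rigel substitutes q_Z(q_R) into its own profit: π_R = q_R(476 - q_R - (449 - q_R)/2) - 13q_R = (503/2 - (1/2)q_R)q_R - 13q_R.
Maximising: ∂π_R/∂q_R = 477/2 - q_R = 0, giving q_R = 477/2.
Then q_Z = (449 - 477/2)/2 = 421/4.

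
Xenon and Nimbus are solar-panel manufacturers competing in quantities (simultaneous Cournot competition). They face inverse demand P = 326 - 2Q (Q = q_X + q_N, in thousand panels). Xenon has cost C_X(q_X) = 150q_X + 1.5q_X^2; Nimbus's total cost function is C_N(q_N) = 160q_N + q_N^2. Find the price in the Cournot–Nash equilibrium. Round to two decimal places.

245.26

Xenon's profit: π_X = (326 - 2Q)q_X - (150q_X + (3/2)q_X²). Setting ∂π_X/∂q_X = 0: 176 - 7q_X - 2(q_N) = 0.
Nimbus's profit: π_N = (326 - 2Q)q_N - (160q_N + q_N²). Setting ∂π_N/∂q_N = 0: 166 - 6q_N - 2(q_X) = 0.
Best responses: q_X = (176 - 2q_N)/7, q_N = (166 - 2q_X)/6.
Substituting one into the other gives q_X = 362/19 and q_N = 405/19.
Total output Q = 767/19, so price P = 326 - 2·(767/19) = 245.2632.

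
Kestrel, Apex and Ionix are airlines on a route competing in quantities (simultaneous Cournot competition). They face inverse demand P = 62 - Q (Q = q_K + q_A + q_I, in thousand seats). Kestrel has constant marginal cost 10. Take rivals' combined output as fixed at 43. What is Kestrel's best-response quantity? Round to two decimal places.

4.50

With rivals' combined output fixed at 43, Kestrel's profit is π_K = (62 - 43 - q_K)q_K - (10q_K) = (19 - q_K)q_K - (10q_K).
∂π_K/∂q_K = 9 - 2q_K = 0, so q_K = 9/2.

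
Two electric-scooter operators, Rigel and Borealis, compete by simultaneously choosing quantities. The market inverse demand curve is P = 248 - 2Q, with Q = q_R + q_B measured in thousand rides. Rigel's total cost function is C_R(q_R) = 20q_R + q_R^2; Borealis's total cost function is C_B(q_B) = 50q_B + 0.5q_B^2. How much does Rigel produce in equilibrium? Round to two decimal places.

Rigel's profit: π_R = (248 - 2Q)q_R - (20q_R + q_R²). Setting ∂π_R/∂q_R = 0: 228 - 6q_R - 2(q_B) = 0.
Borealis's first-order condition: 198 - 5q_B - 2(q_R) = 0.
Rearranging gives the reaction functions q_R = (228 - 2q_B)/6 and q_B = (198 - 2q_R)/5.
Substituting one into the other gives q_R = 372/13 and q_B = 366/13.

28.62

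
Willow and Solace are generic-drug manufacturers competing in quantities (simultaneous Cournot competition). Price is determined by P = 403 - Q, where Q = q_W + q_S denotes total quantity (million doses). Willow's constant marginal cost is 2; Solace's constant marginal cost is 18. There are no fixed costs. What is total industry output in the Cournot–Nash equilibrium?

Willow's profit: π_W = (403 - Q)q_W - (2q_W). Setting ∂π_W/∂q_W = 0: 401 - 2q_W - (q_S) = 0.
Solace's profit: π_S = (403 - Q)q_S - (18q_S). Setting ∂π_S/∂q_S = 0: 385 - 2q_S - (q_W) = 0.
So q_W = (401 - q_S)/2 and q_S = (385 - q_W)/2.
Substituting one into the other gives q_W = 139 and q_S = 123.
Total output Q = 139 + 123 = 262.

262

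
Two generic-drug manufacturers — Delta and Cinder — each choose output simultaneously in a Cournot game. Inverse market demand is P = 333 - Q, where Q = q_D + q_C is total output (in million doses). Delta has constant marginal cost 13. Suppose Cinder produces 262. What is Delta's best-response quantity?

With the rival's output fixed at 262, Delta's profit is π_D = (333 - 262 - q_D)q_D - (13q_D) = (71 - q_D)q_D - (13q_D).
∂π_D/∂q_D = 58 - 2q_D = 0, so q_D = 29.

29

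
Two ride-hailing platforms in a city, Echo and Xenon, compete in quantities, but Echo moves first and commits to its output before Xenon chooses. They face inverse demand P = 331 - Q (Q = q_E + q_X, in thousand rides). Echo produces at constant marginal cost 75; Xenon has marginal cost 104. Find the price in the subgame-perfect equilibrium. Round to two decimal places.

146.25

The follower Xenon best-responds to any q_E: π_X = (331 - Q)q_X - 104q_X.
Setting the follower's marginal profit to zero, 227 - q_E - 2q_X = 0, i.e. q_X = (227 - q_E)/2.
The leader anticipates this reaction. Substituting into P = 331 - Q gives P = 435/2 - (1/2)q_E, so π_E = (435/2 - (1/2)q_E)q_E - 75q_E.
Maximising: ∂π_E/∂q_E = 285/2 - q_E = 0, giving q_E = 285/2.
Then q_X = (227 - 285/2)/2 = 169/4.
Total output Q = 739/4, so price P = 331 - 739/4 = 585/4.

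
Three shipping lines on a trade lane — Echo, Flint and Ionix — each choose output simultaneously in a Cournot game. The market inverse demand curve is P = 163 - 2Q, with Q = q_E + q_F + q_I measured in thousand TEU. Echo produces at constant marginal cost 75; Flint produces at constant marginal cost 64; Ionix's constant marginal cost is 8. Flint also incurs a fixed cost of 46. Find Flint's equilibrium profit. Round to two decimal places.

45.13

Echo's profit: π_E = (163 - 2Q)q_E - (75q_E). Setting ∂π_E/∂q_E = 0: 88 - 4q_E - 2(q_F + q_I) = 0.
Flint's profit: π_F = (163 - 2Q)q_F - (64q_F). Setting ∂π_F/∂q_F = 0: 99 - 4q_F - 2(q_E + q_I) = 0.
Ionix's first-order condition: 155 - 4q_I - 2(q_E + q_F) = 0.
Summing all 3 equations gives 342 − 8Q = 0, hence Q = 171/4.
Back-substituting: q_E = (88 − 171/2)/2 = 5/4, q_F = (99 − 171/2)/2 = 27/4, q_I = (155 − 171/2)/2 = 139/4.
Price P = 163 - 2·(171/4) = 155/2.
Flint's profit: (155/2 - 64)·(27/4) - 46 = 361/8.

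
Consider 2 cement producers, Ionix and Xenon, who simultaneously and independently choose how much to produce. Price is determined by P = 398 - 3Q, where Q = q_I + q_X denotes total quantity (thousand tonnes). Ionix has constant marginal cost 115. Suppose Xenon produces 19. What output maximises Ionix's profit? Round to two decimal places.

With the rival's output fixed at 19, Ionix's profit is π_I = (398 - 3·19 - 3q_I)q_I - (115q_I) = (341 - 3q_I)q_I - (115q_I).
∂π_I/∂q_I = 226 - 6q_I = 0, so q_I = 113/3.

37.67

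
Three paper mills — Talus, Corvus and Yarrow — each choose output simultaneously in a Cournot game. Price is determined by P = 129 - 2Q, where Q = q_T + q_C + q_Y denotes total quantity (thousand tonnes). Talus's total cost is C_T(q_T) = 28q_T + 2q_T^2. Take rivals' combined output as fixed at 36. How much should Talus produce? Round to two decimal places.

3.63

With rivals' combined output fixed at 36, Talus's profit is π_T = (129 - 2·36 - 2q_T)q_T - (28q_T + 2q_T²) = (57 - 2q_T)q_T - (28q_T + 2q_T²).
∂π_T/∂q_T = 29 - 8q_T = 0, so q_T = 29/8.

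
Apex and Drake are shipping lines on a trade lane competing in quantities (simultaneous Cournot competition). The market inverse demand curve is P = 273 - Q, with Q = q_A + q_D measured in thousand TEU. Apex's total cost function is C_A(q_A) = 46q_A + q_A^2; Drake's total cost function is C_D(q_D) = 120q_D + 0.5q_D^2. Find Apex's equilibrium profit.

Apex's profit: π_A = (273 - Q)q_A - (46q_A + q_A²). Setting ∂π_A/∂q_A = 0: 227 - 4q_A - (q_D) = 0.
Drake's profit: π_D = (273 - Q)q_D - (120q_D + (1/2)q_D²). Setting ∂π_D/∂q_D = 0: 153 - 3q_D - (q_A) = 0.
Best responses: q_A = (227 - q_D)/4, q_D = (153 - q_A)/3.
Solving the pair: q_A = 48, q_D = 35.
Price P = 273 - 83 = 190.
Apex's profit: 190·48 - 46·48 - 48² = 4608.

4608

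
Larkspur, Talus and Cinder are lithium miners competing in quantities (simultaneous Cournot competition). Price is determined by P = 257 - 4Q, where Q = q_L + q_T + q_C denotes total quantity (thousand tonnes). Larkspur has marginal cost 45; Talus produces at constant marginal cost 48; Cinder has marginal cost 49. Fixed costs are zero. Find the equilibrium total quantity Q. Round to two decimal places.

Larkspur's profit: π_L = (257 - 4Q)q_L - (45q_L). Setting ∂π_L/∂q_L = 0: 212 - 8q_L - 4(q_T + q_C) = 0.
Talus's profit: π_T = (257 - 4Q)q_T - (48q_T). Setting ∂π_T/∂q_T = 0: 209 - 8q_T - 4(q_L + q_C) = 0.
Cinder's first-order condition: 208 - 8q_C - 4(q_L + q_T) = 0.
Adding the 3 first-order conditions: 629 − 16Q = 0, so Q = 629/16.
Back-substituting: q_L = (212 − 629/4)/4 = 219/16, q_T = (209 − 629/4)/4 = 207/16, q_C = (208 − 629/4)/4 = 203/16.
Total output Q = 219/16 + 207/16 + 203/16 = 629/16.

39.31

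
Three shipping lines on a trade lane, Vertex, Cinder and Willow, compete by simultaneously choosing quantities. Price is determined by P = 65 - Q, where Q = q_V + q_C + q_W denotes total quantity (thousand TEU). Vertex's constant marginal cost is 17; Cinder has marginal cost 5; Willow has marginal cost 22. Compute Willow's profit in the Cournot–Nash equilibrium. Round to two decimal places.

27.56

Vertex's profit: π_V = (65 - Q)q_V - (17q_V). Setting ∂π_V/∂q_V = 0: 48 - 2q_V - (q_C + q_W) = 0.
Cinder's profit: π_C = (65 - Q)q_C - (5q_C). Setting ∂π_C/∂q_C = 0: 60 - 2q_C - (q_V + q_W) = 0.
Willow's first-order condition: 43 - 2q_W - (q_V + q_C) = 0.
Adding the 3 conditions: 151 − 2Q − 2Q = 0, i.e. Q = 151/4.
Back-substituting: q_V = (48 − 151/4) = 41/4, q_C = (60 − 151/4) = 89/4, q_W = (43 − 151/4) = 21/4.
Price P = 65 - 151/4 = 109/4.
Willow's profit: (109/4 - 22)·(21/4) = 441/16.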